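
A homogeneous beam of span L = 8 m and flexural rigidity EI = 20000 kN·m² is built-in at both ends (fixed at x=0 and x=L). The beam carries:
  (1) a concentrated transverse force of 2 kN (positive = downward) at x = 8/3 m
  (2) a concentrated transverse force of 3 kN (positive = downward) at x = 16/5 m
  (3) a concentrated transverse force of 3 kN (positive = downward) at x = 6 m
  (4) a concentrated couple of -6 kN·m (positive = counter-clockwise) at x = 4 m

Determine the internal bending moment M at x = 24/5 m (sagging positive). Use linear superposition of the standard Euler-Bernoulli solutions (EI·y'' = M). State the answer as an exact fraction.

M(24/5) = 644527/135000 kN·m

Load 1 — point force P=2 kN at a=8/3 m (b=L-a=16/3):
  M_1 = Pa²(a+3b)(L-x)/L³ - Pa²b/L²  [x>a] = 2·(8/3)²·((8/3)+3·(16/3))·(8-(24/5))/8³ - 2·(8/3)²·(16/3)/8² = 64/135 kN·m
Load 2 — point force P=3 kN at a=16/5 m (b=L-a=24/5):
  M_2 = Pa²(a+3b)(L-x)/L³ - Pa²b/L²  [x>a] = 3·(16/5)²·((16/5)+3·(24/5))·(8-(24/5))/8³ - 3·(16/5)²·(24/5)/8² = 672/625 kN·m
Load 3 — point force P=3 kN at a=6 m (b=L-a=2):
  M_3 = Pb²(3a+b)x/L³ - Pab²/L²  [x≤a] = 3·2²·(3·6+2)·(24/5)/8³ - 3·6·2²/8² = 9/8 kN·m
Load 4 — applied couple M₀=-6 kN·m at a=4 m (b=L-a=4):
  M_4 = R_Ax - M_A - M₀  [x>a] with R_A=-9/8, M_A=-3/2 = (-9/8)·(24/5) - (-3/2) - (-6) = 21/10 kN·m
Superposition: M = Σ M_i = 644527/135000 kN·m ≈ 4.774274 kN·m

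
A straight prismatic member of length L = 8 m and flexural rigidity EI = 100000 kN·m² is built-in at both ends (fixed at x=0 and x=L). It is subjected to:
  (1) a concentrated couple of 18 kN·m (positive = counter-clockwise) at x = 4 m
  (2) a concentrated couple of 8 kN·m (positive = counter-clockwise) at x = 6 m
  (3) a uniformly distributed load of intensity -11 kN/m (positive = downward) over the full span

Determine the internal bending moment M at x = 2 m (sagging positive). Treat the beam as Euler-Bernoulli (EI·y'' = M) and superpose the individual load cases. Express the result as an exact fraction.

Load 1 — applied couple M₀=18 kN·m at a=4 m (b=L-a=4):
  M_1 = R_Ax - M_A  [x≤a] with R_A=27/8, M_A=9/2 = (27/8)·2 - (9/2) = 9/4 kN·m
Load 2 — applied couple M₀=8 kN·m at a=6 m (b=L-a=2):
  M_2 = R_Ax - M_A  [x≤a] with R_A=9/8, M_A=5/2 = (9/8)·2 - (5/2) = -1/4 kN·m
Load 3 — uniform load w=-11 kN/m over full span:
  M_3 = wLx/2 - wL²/12 - wx²/2 = (-11)·8·2/2 - (-11)·8²/12 - (-11)·2²/2 = -22/3 kN·m
Superposition: M = Σ M_i = -16/3 kN·m ≈ -5.333333 kN·m

M(2) = -16/3 kN·m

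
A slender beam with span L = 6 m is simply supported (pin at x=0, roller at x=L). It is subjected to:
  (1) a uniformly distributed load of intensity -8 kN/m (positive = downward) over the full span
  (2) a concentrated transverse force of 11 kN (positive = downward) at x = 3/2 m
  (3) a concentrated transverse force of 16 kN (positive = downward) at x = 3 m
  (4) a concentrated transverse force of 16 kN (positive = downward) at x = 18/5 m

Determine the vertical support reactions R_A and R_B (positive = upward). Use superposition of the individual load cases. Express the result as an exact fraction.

Load 1 — uniform load w=-8 kN/m over full span:
  R_A = wL/2 = (-8)·6/2 = -24 kN
  R_B = wL/2 = (-8)·6/2 = -24 kN
Load 2 — point force P=11 kN at a=3/2 m (b=L-a=9/2):
  R_A = Pb/L = 11·(9/2)/6 = 33/4 kN
  R_B = Pa/L = 11·(3/2)/6 = 11/4 kN
Load 3 — point force P=16 kN at a=3 m (b=L-a=3):
  R_A = Pb/L = 16·3/6 = 8 kN
  R_B = Pa/L = 16·3/6 = 8 kN
Load 4 — point force P=16 kN at a=18/5 m (b=L-a=12/5):
  R_A = Pb/L = 16·(12/5)/6 = 32/5 kN
  R_B = Pa/L = 16·(18/5)/6 = 48/5 kN
Superposition: R_A = -27/20 kN, R_B = -73/20 kN

R_A = -27/20 kN, R_B = -73/20 kN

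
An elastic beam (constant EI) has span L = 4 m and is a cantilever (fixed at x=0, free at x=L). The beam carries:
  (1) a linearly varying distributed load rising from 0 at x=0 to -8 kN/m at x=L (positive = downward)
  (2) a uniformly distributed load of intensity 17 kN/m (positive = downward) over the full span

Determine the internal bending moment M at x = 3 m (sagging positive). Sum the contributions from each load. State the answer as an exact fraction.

Load 1 — triangular load w₀=-8 kN/m (0→w₀ over full span):
  M_1 = w₀Lx/2 - w₀L²/3 - w₀x³/(6L) = (-8)·4·3/2 - (-8)·4²/3 - (-8)·3³/(6·4) = 11/3 kN·m
Load 2 — uniform load w=17 kN/m over full span:
  M_2 = -w(L-x)²/2 = -17·(4-3)²/2 = -17/2 kN·m
Superposition: M = Σ M_i = -29/6 kN·m ≈ -4.833333 kN·m

M(3) = -29/6 kN·m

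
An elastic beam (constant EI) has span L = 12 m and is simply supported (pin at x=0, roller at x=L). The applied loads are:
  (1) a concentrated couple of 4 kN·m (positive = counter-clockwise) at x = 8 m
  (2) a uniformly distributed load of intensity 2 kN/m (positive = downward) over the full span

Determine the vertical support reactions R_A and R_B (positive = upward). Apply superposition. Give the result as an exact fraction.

Load 1 — applied couple M₀=4 kN·m at a=8 m (b=L-a=4):
  R_A = M₀/L = 4/12 = 1/3 kN
  R_B = -M₀/L = -4/12 = -1/3 kN
Load 2 — uniform load w=2 kN/m over full span:
  R_A = wL/2 = 2·12/2 = 12 kN
  R_B = wL/2 = 2·12/2 = 12 kN
Superposition: R_A = 37/3 kN, R_B = 35/3 kN

R_A = 37/3 kN, R_B = 35/3 kN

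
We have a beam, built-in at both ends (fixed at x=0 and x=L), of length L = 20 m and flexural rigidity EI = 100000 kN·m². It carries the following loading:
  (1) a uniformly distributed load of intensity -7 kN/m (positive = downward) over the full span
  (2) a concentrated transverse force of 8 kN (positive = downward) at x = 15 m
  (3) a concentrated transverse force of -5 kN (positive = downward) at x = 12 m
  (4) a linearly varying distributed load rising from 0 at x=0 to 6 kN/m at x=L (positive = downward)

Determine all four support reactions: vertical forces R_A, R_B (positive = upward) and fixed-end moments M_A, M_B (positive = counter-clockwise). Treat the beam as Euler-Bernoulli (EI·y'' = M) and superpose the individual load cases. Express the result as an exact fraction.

R_A = -5251/100 kN, M_A = -4663/30 kN·m, R_B = -2449/100 kN, M_B = 3157/30 kN·m

Load 1 — uniform load w=-7 kN/m over full span:
  R_A = wL/2 = (-7)·20/2 = -70 kN
  M_A = wL²/12 = (-7)·20²/12 = -700/3 kN·m
  R_B = wL/2 = (-7)·20/2 = -70 kN
  M_B = -wL²/12 = -(-7)·20²/12 = 700/3 kN·m
Load 2 — point force P=8 kN at a=15 m (b=L-a=5):
  R_A = Pb²(3a+b)/L³ = 8·5²·(3·15+5)/20³ = 5/4 kN
  M_A = Pab²/L² = 8·15·5²/20² = 15/2 kN·m
  R_B = Pa²(a+3b)/L³ = 8·15²·(15+3·5)/20³ = 27/4 kN
  M_B = -Pa²b/L² = -8·15²·5/20² = -45/2 kN·m
Load 3 — point force P=-5 kN at a=12 m (b=L-a=8):
  R_A = Pb²(3a+b)/L³ = (-5)·8²·(3·12+8)/20³ = -44/25 kN
  M_A = Pab²/L² = (-5)·12·8²/20² = -48/5 kN·m
  R_B = Pa²(a+3b)/L³ = (-5)·12²·(12+3·8)/20³ = -81/25 kN
  M_B = -Pa²b/L² = -(-5)·12²·8/20² = 72/5 kN·m
Load 4 — triangular load w₀=6 kN/m (0→w₀ over full span):
  R_A = 3w₀L/20 = 3·6·20/20 = 18 kN
  M_A = w₀L²/30 = 6·20²/30 = 80 kN·m
  R_B = 7w₀L/20 = 7·6·20/20 = 42 kN
  M_B = -w₀L²/20 = -6·20²/20 = -120 kN·m
Superposition: R_A = -5251/100 kN, M_A = -4663/30 kN·m, R_B = -2449/100 kN, M_B = 3157/30 kN·m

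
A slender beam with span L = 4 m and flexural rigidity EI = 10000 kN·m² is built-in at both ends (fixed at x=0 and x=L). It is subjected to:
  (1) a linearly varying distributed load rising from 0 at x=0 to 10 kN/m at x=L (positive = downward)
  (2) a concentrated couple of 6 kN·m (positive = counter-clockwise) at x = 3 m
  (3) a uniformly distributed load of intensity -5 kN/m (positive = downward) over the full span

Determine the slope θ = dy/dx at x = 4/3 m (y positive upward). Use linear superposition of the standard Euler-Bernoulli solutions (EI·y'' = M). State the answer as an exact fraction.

Load 1 — triangular load w₀=10 kN/m (0→w₀ over full span):
  θ_1 = -w₀(2x(L-x)(L-2x)(x+2L)+x²(L-x)²)/(120LEI) = -10·(2·(4/3)·(4-(4/3))·(4-2·(4/3))·((4/3)+2·4)+(4/3)²·(4-(4/3))²)/(120·4·10000) = -32/151875 rad
Load 2 — applied couple M₀=6 kN·m at a=3 m (b=L-a=1):
  θ_2 = (R_Ax²/2 - M_Ax)/EI  [x≤a] with R_A=27/16, M_A=15/8 = ((27/16)·(4/3)²/2 - (15/8)·(4/3))/10000 = -1/10000 rad
Load 3 — uniform load w=-5 kN/m over full span:
  θ_3 = -wx(L-x)(L-2x)/(12EI) = -(-5)·(4/3)·(4-(4/3))·(4-2·(4/3))/(12·10000) = 2/10125 rad
Superposition: θ = Σ θ_i = -11/97200 rad ≈ -0.000113 rad

θ(4/3) = -11/97200 rad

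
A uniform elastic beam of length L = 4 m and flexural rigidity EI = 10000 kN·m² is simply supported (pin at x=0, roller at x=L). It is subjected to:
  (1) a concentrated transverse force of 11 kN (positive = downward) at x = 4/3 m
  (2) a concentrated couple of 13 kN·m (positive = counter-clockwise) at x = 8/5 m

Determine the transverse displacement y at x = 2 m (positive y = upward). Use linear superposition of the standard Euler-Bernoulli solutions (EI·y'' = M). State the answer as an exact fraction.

y(2) = -15823/20250000 m

Load 1 — point force P=11 kN at a=4/3 m (b=L-a=8/3):
  y_1 = -Pa(L-x)(2Lx-a²-x²)/(6LEI)  [x>a] = -11·(4/3)·(4-2)·(2·4·2-(4/3)²-2²)/(6·4·10000) = -253/202500 m
Load 2 — applied couple M₀=13 kN·m at a=8/5 m (b=L-a=12/5):
  y_2 = (M₀x³/(6L)-M₀(x-a)²/2+C₁x)/EI  [x>a] with C₁=M₀(3b²-L²)/(6L)=52/75 = (13·2³/(6·4)-13·(2-(8/5))²/2+(52/75)·2)/10000 = 117/250000 m
Superposition: y = Σ y_i = -15823/20250000 m ≈ -0.000781 m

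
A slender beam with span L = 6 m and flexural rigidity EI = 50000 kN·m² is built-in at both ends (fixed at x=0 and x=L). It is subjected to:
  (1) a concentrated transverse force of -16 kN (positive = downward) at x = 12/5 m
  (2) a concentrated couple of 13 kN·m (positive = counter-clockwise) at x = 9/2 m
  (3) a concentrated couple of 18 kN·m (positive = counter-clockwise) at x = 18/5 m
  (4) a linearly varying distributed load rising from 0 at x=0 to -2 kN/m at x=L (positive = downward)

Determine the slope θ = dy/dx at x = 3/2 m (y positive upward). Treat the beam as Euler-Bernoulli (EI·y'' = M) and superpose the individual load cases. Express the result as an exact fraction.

Load 1 — point force P=-16 kN at a=12/5 m (b=L-a=18/5):
  θ_1 = -Pb²x(2aL-(3a+b)x)/(2L³EI)  [x≤a] = -(-16)·(18/5)²·(3/2)·(2·(12/5)·6-(3·(12/5)+(18/5))·(3/2))/(2·6³·50000) = 567/3125000 rad
Load 2 — applied couple M₀=13 kN·m at a=9/2 m (b=L-a=3/2):
  θ_2 = (R_Ax²/2 - M_Ax)/EI  [x≤a] with R_A=39/16, M_A=65/16 = ((39/16)·(3/2)²/2 - (65/16)·(3/2))/50000 = -429/6400000 rad
Load 3 — applied couple M₀=18 kN·m at a=18/5 m (b=L-a=12/5):
  θ_3 = (R_Ax²/2 - M_Ax)/EI  [x≤a] with R_A=108/25, M_A=144/25 = ((108/25)·(3/2)²/2 - (144/25)·(3/2))/50000 = -189/2500000 rad
Load 4 — triangular load w₀=-2 kN/m (0→w₀ over full span):
  θ_4 = -w₀(2x(L-x)(L-2x)(x+2L)+x²(L-x)²)/(120LEI) = -(-2)·(2·(3/2)·(6-(3/2))·(6-2·(3/2))·((3/2)+2·6)+(3/2)²·(6-(3/2))²)/(120·6·50000) = 1053/32000000 rad
Superposition: θ = Σ θ_i = 14343/200000000 rad ≈ 0.000072 rad

θ(3/2) = 14343/200000000 rad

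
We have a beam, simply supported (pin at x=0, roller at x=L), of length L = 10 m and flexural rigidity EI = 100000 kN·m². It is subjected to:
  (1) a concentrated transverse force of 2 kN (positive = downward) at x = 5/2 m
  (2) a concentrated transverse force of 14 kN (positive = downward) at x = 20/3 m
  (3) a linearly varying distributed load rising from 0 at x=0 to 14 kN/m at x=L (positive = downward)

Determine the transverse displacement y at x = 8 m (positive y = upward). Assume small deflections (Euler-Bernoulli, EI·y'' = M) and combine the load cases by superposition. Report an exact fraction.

Load 1 — point force P=2 kN at a=5/2 m (b=L-a=15/2):
  y_1 = -Pa(L-x)(2Lx-a²-x²)/(6LEI)  [x>a] = -2·(5/2)·(10-8)·(2·10·8-(5/2)²-8²)/(6·10·100000) = -359/2400000 m
Load 2 — point force P=14 kN at a=20/3 m (b=L-a=10/3):
  y_2 = -Pa(L-x)(2Lx-a²-x²)/(6LEI)  [x>a] = -14·(20/3)·(10-8)·(2·10·8-(20/3)²-8²)/(6·10·100000) = -406/253125 m
Load 3 — triangular load w₀=14 kN/m (0→w₀ over full span):
  y_3 = -w₀x(7L⁴-10L²x²+3x⁴)/(360LEI) = -14·8·(7·10⁴-10·10²·8²+3·8⁴)/(360·10·100000) = -889/156250 m
Superposition: y = Σ y_i = -12057877/1620000000 m ≈ -0.007443 m

y(8) = -12057877/1620000000 m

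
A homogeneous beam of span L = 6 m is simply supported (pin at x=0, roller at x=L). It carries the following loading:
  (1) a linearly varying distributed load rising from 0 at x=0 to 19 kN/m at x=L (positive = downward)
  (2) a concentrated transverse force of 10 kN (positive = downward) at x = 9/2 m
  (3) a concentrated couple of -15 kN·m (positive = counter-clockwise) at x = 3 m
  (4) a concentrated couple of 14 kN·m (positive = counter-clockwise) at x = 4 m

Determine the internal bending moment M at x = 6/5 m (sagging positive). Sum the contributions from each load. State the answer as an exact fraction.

Load 1 — triangular load w₀=19 kN/m (0→w₀ over full span):
  M_1 = w₀Lx/6 - w₀x³/(6L) = 19·6·(6/5)/6 - 19·(6/5)³/(6·6) = 2736/125 kN·m
Load 2 — point force P=10 kN at a=9/2 m (b=L-a=3/2):
  M_2 = Pbx/L  [x≤a] = 10·(3/2)·(6/5)/6 = 3 kN·m
Load 3 — applied couple M₀=-15 kN·m at a=3 m (b=L-a=3):
  M_3 = M₀x/L  [x≤a] = (-15)·(6/5)/6 = -3 kN·m
Load 4 — applied couple M₀=14 kN·m at a=4 m (b=L-a=2):
  M_4 = M₀x/L  [x≤a] = 14·(6/5)/6 = 14/5 kN·m
Superposition: M = Σ M_i = 3086/125 kN·m ≈ 24.688000 kN·m

M(6/5) = 3086/125 kN·m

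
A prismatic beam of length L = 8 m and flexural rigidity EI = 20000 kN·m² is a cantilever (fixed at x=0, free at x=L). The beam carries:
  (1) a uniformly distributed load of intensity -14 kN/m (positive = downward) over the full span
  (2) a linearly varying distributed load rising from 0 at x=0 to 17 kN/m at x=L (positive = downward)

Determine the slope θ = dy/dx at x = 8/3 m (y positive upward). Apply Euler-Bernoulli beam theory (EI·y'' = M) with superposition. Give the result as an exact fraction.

θ(8/3) = 842/151875 rad

Load 1 — uniform load w=-14 kN/m over full span:
  θ_1 = -wx(x²-3Lx+3L²)/(6EI) = -(-14)·(8/3)·((8/3)²-3·8·(8/3)+3·8²)/(6·20000) = 2128/50625 rad
Load 2 — triangular load w₀=17 kN/m (0→w₀ over full span):
  θ_2 = (w₀Lx²/4-w₀L²x/3-w₀x⁴/(24L))/EI = (17·8·(8/3)²/4-17·8²·(8/3)/3-17·(8/3)⁴/(24·8))/20000 = -5542/151875 rad
Superposition: θ = Σ θ_i = 842/151875 rad ≈ 0.005544 rad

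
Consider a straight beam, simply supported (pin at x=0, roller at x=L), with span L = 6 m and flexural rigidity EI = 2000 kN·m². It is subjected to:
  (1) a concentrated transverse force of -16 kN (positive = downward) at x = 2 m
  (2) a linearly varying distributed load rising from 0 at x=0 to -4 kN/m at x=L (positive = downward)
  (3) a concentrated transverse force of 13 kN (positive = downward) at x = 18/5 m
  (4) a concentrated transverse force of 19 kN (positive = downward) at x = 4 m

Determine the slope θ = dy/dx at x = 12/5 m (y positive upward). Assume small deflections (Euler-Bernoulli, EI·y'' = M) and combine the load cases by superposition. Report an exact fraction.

θ(12/5) = -5081/703125 rad

Load 1 — point force P=-16 kN at a=2 m (b=L-a=4):
  θ_1 = -Pa(2L²-6Lx+3x²+a²)/(6LEI)  [x>a] = -(-16)·2·(2·6²-6·6·(12/5)+3·(12/5)²+2²)/(6·6·2000) = 86/28125 rad
Load 2 — triangular load w₀=-4 kN/m (0→w₀ over full span):
  θ_2 = -w₀(7L⁴-30L²x²+15x⁴)/(360LEI) = -(-4)·(7·6⁴-30·6²·(12/5)²+15·(12/5)⁴)/(360·6·2000) = 969/312500 rad
Load 3 — point force P=13 kN at a=18/5 m (b=L-a=12/5):
  θ_3 = -Pb(L²-b²-3x²)/(6LEI)  [x≤a] = -13·(12/5)·(6²-(12/5)²-3·(12/5)²)/(6·6·2000) = -351/62500 rad
Load 4 — point force P=19 kN at a=4 m (b=L-a=2):
  θ_4 = -Pb(L²-b²-3x²)/(6LEI)  [x≤a] = -19·2·(6²-2²-3·(12/5)²)/(6·6·2000) = -437/56250 rad
Superposition: θ = Σ θ_i = -5081/703125 rad ≈ -0.007226 rad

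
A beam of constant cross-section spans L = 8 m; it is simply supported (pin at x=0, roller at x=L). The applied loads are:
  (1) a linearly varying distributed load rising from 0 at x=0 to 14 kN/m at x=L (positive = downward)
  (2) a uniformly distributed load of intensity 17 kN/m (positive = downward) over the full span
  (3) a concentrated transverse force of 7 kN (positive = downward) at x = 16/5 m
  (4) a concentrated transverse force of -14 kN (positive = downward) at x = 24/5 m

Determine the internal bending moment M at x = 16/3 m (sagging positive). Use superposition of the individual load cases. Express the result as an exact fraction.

Load 1 — triangular load w₀=14 kN/m (0→w₀ over full span):
  M_1 = w₀Lx/6 - w₀x³/(6L) = 14·8·(16/3)/6 - 14·(16/3)³/(6·8) = 4480/81 kN·m
Load 2 — uniform load w=17 kN/m over full span:
  M_2 = wx(L-x)/2 = 17·(16/3)·(8-(16/3))/2 = 1088/9 kN·m
Load 3 — point force P=7 kN at a=16/5 m (b=L-a=24/5):
  M_3 = Pa(L-x)/L  [x>a] = 7·(16/5)·(8-(16/3))/8 = 112/15 kN·m
Load 4 — point force P=-14 kN at a=24/5 m (b=L-a=16/5):
  M_4 = Pa(L-x)/L  [x>a] = (-14)·(24/5)·(8-(16/3))/8 = -112/5 kN·m
Superposition: M = Σ M_i = 65312/405 kN·m ≈ 161.264198 kN·m

M(16/3) = 65312/405 kN·m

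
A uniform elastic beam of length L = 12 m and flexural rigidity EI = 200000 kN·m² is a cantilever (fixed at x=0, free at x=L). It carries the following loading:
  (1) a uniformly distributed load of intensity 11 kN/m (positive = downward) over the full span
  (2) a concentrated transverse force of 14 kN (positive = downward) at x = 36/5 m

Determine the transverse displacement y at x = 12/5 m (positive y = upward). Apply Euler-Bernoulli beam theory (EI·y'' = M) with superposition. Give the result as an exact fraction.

y(12/5) = -43947/3906250 m

Load 1 — uniform load w=11 kN/m over full span:
  y_1 = -wx²(x²-4Lx+6L²)/(24EI) = -11·(12/5)²·((12/5)²-4·12·(12/5)+6·12²)/(24·200000) = -38907/3906250 m
Load 2 — point force P=14 kN at a=36/5 m (b=L-a=24/5):
  y_2 = -Px²(3a-x)/(6EI)  [x≤a] = -14·(12/5)²·(3·(36/5)-(12/5))/(6·200000) = -504/390625 m
Superposition: y = Σ y_i = -43947/3906250 m ≈ -0.011250 m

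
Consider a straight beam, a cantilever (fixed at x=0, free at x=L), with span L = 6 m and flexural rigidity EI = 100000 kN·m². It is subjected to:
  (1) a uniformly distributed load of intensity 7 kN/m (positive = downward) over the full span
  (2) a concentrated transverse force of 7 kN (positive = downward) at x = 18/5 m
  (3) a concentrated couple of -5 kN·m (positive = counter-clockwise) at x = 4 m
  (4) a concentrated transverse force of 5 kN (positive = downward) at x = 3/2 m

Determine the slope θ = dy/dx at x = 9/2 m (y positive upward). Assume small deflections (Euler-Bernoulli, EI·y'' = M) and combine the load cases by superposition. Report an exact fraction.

θ(9/2) = -127619/40000000 rad

Load 1 — uniform load w=7 kN/m over full span:
  θ_1 = -wx(x²-3Lx+3L²)/(6EI) = -7·(9/2)·((9/2)²-3·6·(9/2)+3·6²)/(6·100000) = -3969/1600000 rad
Load 2 — point force P=7 kN at a=18/5 m (b=L-a=12/5):
  θ_2 = -Pa²/(2EI)  [x>a] = -7·(18/5)²/(2·100000) = -567/1250000 rad
Load 3 — applied couple M₀=-5 kN·m at a=4 m (b=L-a=2):
  θ_3 = M₀a/EI  [x>a] = (-5)·4/100000 = -1/5000 rad
Load 4 — point force P=5 kN at a=3/2 m (b=L-a=9/2):
  θ_4 = -Pa²/(2EI)  [x>a] = -5·(3/2)²/(2·100000) = -9/160000 rad
Superposition: θ = Σ θ_i = -127619/40000000 rad ≈ -0.003190 rad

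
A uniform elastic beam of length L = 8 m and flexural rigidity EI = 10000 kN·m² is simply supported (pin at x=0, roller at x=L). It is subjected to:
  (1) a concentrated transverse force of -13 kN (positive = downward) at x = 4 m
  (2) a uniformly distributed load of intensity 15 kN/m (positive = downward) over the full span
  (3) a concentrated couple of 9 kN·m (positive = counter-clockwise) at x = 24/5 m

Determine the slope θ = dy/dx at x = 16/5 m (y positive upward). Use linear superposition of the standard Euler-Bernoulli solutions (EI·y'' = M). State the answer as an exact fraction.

Load 1 — point force P=-13 kN at a=4 m (b=L-a=4):
  θ_1 = -Pb(L²-b²-3x²)/(6LEI)  [x≤a] = -(-13)·4·(8²-4²-3·(16/5)²)/(6·8·10000) = 117/62500 rad
Load 2 — uniform load w=15 kN/m over full span:
  θ_2 = -w(L³-6Lx²+4x³)/(24EI) = -15·(8³-6·8·(16/5)²+4·(16/5)³)/(24·10000) = -148/15625 rad
Load 3 — applied couple M₀=9 kN·m at a=24/5 m (b=L-a=16/5):
  θ_3 = (M₀x²/(2L)+C₁)/EI  [x≤a] with C₁=M₀(3b²-L²)/(6L)=-156/25 = (9·(16/5)²/(2·8)+(-156/25))/10000 = -3/62500 rad
Superposition: θ = Σ θ_i = -239/31250 rad ≈ -0.007648 rad

θ(16/5) = -239/31250 rad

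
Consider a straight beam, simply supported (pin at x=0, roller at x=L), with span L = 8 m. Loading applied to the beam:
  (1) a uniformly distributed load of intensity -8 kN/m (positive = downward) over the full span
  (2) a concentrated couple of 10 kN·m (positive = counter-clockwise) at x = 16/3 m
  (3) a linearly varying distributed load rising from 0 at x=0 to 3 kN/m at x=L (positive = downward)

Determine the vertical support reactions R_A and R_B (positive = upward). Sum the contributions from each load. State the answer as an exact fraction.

Load 1 — uniform load w=-8 kN/m over full span:
  R_A = wL/2 = (-8)·8/2 = -32 kN
  R_B = wL/2 = (-8)·8/2 = -32 kN
Load 2 — applied couple M₀=10 kN·m at a=16/3 m (b=L-a=8/3):
  R_A = M₀/L = 10/8 = 5/4 kN
  R_B = -M₀/L = -10/8 = -5/4 kN
Load 3 — triangular load w₀=3 kN/m (0→w₀ over full span):
  R_A = w₀L/6 = 3·8/6 = 4 kN
  R_B = w₀L/3 = 3·8/3 = 8 kN
Superposition: R_A = -107/4 kN, R_B = -101/4 kN

R_A = -107/4 kN, R_B = -101/4 kN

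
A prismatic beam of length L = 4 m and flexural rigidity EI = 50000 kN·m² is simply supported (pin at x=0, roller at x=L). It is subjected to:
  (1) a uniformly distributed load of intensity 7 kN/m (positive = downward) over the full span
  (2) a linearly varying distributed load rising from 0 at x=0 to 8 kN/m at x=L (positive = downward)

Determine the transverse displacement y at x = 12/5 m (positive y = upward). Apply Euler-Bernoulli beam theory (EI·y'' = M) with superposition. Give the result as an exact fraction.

Load 1 — uniform load w=7 kN/m over full span:
  y_1 = -wx(L³-2Lx²+x³)/(24EI) = -7·(12/5)·(4³-2·4·(12/5)²+(12/5)³)/(24·50000) = -868/1953125 m
Load 2 — triangular load w₀=8 kN/m (0→w₀ over full span):
  y_2 = -w₀x(7L⁴-10L²x²+3x⁴)/(360LEI) = -8·(12/5)·(7·4⁴-10·4²·(12/5)²+3·(12/5)⁴)/(360·4·50000) = -37888/146484375 m
Superposition: y = Σ y_i = -102988/146484375 m ≈ -0.000703 m

y(12/5) = -102988/146484375 m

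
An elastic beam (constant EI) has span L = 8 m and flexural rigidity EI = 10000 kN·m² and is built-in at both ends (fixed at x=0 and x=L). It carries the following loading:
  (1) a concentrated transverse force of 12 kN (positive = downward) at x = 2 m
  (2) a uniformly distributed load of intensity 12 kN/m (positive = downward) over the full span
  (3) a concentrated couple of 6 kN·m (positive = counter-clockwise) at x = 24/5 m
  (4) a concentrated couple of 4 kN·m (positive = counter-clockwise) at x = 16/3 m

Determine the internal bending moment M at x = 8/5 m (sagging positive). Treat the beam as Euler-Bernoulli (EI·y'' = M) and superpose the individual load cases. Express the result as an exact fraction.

Load 1 — point force P=12 kN at a=2 m (b=L-a=6):
  M_1 = Pb²(3a+b)x/L³ - Pab²/L²  [x≤a] = 12·6²·(3·2+6)·(8/5)/8³ - 12·2·6²/8² = 27/10 kN·m
Load 2 — uniform load w=12 kN/m over full span:
  M_2 = wLx/2 - wL²/12 - wx²/2 = 12·8·(8/5)/2 - 12·8²/12 - 12·(8/5)²/2 = -64/25 kN·m
Load 3 — applied couple M₀=6 kN·m at a=24/5 m (b=L-a=16/5):
  M_3 = R_Ax - M_A  [x≤a] with R_A=27/25, M_A=48/25 = (27/25)·(8/5) - (48/25) = -24/125 kN·m
Load 4 — applied couple M₀=4 kN·m at a=16/3 m (b=L-a=8/3):
  M_4 = R_Ax - M_A  [x≤a] with R_A=2/3, M_A=4/3 = (2/3)·(8/5) - (4/3) = -4/15 kN·m
Superposition: M = Σ M_i = -239/750 kN·m ≈ -0.318667 kN·m

M(8/5) = -239/750 kN·m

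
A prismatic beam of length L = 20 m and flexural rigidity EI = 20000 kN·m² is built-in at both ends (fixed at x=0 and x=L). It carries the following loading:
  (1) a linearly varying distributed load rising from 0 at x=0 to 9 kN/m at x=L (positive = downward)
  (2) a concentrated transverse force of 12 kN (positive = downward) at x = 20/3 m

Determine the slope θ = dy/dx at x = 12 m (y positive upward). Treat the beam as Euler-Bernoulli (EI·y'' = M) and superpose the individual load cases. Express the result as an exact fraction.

Load 1 — triangular load w₀=9 kN/m (0→w₀ over full span):
  θ_1 = -w₀(2x(L-x)(L-2x)(x+2L)+x²(L-x)²)/(120LEI) = -9·(2·12·(20-12)·(20-2·12)·(12+2·20)+12²·(20-12)²)/(120·20·20000) = 18/3125 rad
Load 2 — point force P=12 kN at a=20/3 m (b=L-a=40/3):
  θ_2 = Pa²(L-x)(2bL-(3b+a)(L-x))/(2L³EI)  [x>a] = 12·(20/3)²·(20-12)·(2·(40/3)·20-(3·(40/3)+(20/3))·(20-12))/(2·20³·20000) = 4/1875 rad
Superposition: θ = Σ θ_i = 74/9375 rad ≈ 0.007893 rad

θ(12) = 74/9375 rad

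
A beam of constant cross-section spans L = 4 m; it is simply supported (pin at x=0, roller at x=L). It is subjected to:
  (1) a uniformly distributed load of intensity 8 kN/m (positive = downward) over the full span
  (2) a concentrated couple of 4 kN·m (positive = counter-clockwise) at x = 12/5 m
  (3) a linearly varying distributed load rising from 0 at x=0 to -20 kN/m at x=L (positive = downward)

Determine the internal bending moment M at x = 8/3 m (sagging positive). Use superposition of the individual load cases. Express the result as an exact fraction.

M(8/3) = -556/81 kN·m

Load 1 — uniform load w=8 kN/m over full span:
  M_1 = wx(L-x)/2 = 8·(8/3)·(4-(8/3))/2 = 128/9 kN·m
Load 2 — applied couple M₀=4 kN·m at a=12/5 m (b=L-a=8/5):
  M_2 = M₀x/L - M₀  [x>a] = 4·(8/3)/4 - 4 = -4/3 kN·m
Load 3 — triangular load w₀=-20 kN/m (0→w₀ over full span):
  M_3 = w₀Lx/6 - w₀x³/(6L) = (-20)·4·(8/3)/6 - (-20)·(8/3)³/(6·4) = -1600/81 kN·m
Superposition: M = Σ M_i = -556/81 kN·m ≈ -6.864198 kN·m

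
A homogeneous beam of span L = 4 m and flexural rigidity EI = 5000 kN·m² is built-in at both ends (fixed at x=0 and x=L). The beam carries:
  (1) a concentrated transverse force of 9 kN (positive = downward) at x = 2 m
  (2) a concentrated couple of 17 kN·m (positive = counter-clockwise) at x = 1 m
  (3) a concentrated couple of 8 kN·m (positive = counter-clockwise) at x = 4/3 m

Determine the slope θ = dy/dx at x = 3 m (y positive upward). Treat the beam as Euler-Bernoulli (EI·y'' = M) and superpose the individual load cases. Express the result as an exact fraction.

θ(3) = -77/192000 rad

Load 1 — point force P=9 kN at a=2 m (b=L-a=2):
  θ_1 = Pa²(L-x)(2bL-(3b+a)(L-x))/(2L³EI)  [x>a] = 9·2²·(4-3)·(2·2·4-(3·2+2)·(4-3))/(2·4³·5000) = 9/20000 rad
Load 2 — applied couple M₀=17 kN·m at a=1 m (b=L-a=3):
  θ_2 = (R_Ax²/2 - M_Ax - M₀(x-a))/EI  [x>a] with R_A=153/32, M_A=-51/16 = ((153/32)·3²/2 - (-51/16)·3 - 17·(3-1))/5000 = -187/320000 rad
Load 3 — applied couple M₀=8 kN·m at a=4/3 m (b=L-a=8/3):
  θ_3 = (R_Ax²/2 - M_Ax - M₀(x-a))/EI  [x>a] with R_A=8/3, M_A=0 = ((8/3)·3²/2 - 0·3 - 8·(3-(4/3)))/5000 = -1/3750 rad
Superposition: θ = Σ θ_i = -77/192000 rad ≈ -0.000401 rad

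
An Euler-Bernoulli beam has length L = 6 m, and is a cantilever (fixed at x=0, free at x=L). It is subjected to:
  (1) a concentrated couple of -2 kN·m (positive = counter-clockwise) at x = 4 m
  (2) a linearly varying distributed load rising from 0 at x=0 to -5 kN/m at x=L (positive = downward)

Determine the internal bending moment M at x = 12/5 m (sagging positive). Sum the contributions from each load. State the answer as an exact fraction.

M(12/5) = 598/25 kN·m

Load 1 — applied couple M₀=-2 kN·m at a=4 m (b=L-a=2):
  M_1 = M₀  [x≤a] = (-2) = -2 kN·m
Load 2 — triangular load w₀=-5 kN/m (0→w₀ over full span):
  M_2 = w₀Lx/2 - w₀L²/3 - w₀x³/(6L) = (-5)·6·(12/5)/2 - (-5)·6²/3 - (-5)·(12/5)³/(6·6) = 648/25 kN·m
Superposition: M = Σ M_i = 598/25 kN·m ≈ 23.920000 kN·m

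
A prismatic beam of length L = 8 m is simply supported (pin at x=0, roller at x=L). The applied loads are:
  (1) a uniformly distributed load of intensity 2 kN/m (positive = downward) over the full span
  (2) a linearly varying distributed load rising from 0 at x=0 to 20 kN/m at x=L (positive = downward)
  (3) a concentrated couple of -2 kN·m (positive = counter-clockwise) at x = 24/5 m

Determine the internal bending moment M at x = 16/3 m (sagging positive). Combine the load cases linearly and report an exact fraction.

M(16/3) = 7606/81 kN·m

Load 1 — uniform load w=2 kN/m over full span:
  M_1 = wx(L-x)/2 = 2·(16/3)·(8-(16/3))/2 = 128/9 kN·m
Load 2 — triangular load w₀=20 kN/m (0→w₀ over full span):
  M_2 = w₀Lx/6 - w₀x³/(6L) = 20·8·(16/3)/6 - 20·(16/3)³/(6·8) = 6400/81 kN·m
Load 3 — applied couple M₀=-2 kN·m at a=24/5 m (b=L-a=16/5):
  M_3 = M₀x/L - M₀  [x>a] = (-2)·(16/3)/8 - (-2) = 2/3 kN·m
Superposition: M = Σ M_i = 7606/81 kN·m ≈ 93.901235 kN·m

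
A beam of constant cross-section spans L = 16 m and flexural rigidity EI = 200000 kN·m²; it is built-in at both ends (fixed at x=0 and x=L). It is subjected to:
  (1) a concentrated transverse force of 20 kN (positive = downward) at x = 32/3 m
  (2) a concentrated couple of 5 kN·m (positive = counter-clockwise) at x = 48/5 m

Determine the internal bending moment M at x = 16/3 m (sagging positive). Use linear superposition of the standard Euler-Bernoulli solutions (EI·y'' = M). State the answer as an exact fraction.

Load 1 — point force P=20 kN at a=32/3 m (b=L-a=16/3):
  M_1 = Pb²(3a+b)x/L³ - Pab²/L²  [x≤a] = 20·(16/3)²·(3·(32/3)+(16/3))·(16/3)/16³ - 20·(32/3)·(16/3)²/16² = 320/81 kN·m
Load 2 — applied couple M₀=5 kN·m at a=48/5 m (b=L-a=32/5):
  M_2 = R_Ax - M_A  [x≤a] with R_A=9/20, M_A=8/5 = (9/20)·(16/3) - (8/5) = 4/5 kN·m
Superposition: M = Σ M_i = 1924/405 kN·m ≈ 4.750617 kN·m

M(16/3) = 1924/405 kN·m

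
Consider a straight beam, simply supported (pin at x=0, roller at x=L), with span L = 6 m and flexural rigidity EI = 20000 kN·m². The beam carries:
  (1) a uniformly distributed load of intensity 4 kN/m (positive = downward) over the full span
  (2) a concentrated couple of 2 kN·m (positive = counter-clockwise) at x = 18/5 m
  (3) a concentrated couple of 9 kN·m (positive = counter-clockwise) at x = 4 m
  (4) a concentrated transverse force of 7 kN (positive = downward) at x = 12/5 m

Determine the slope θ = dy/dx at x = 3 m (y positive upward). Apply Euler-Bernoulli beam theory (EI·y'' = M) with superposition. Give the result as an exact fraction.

Load 1 — uniform load w=4 kN/m over full span:
  θ_1 = -w(L³-6Lx²+4x³)/(24EI) = -4·(6³-6·6·3²+4·3³)/(24·20000) = 0 rad
Load 2 — applied couple M₀=2 kN·m at a=18/5 m (b=L-a=12/5):
  θ_2 = (M₀x²/(2L)+C₁)/EI  [x≤a] with C₁=M₀(3b²-L²)/(6L)=-26/25 = (2·3²/(2·6)+(-26/25))/20000 = 23/1000000 rad
Load 3 — applied couple M₀=9 kN·m at a=4 m (b=L-a=2):
  θ_3 = (M₀x²/(2L)+C₁)/EI  [x≤a] with C₁=M₀(3b²-L²)/(6L)=-6 = (9·3²/(2·6)+(-6))/20000 = 3/80000 rad
Load 4 — point force P=7 kN at a=12/5 m (b=L-a=18/5):
  θ_4 = -Pa(2L²-6Lx+3x²+a²)/(6LEI)  [x>a] = -7·(12/5)·(2·6²-6·6·3+3·3²+(12/5)²)/(6·6·20000) = 189/2500000 rad
Superposition: θ = Σ θ_i = 1361/10000000 rad ≈ 0.000136 rad

θ(3) = 1361/10000000 rad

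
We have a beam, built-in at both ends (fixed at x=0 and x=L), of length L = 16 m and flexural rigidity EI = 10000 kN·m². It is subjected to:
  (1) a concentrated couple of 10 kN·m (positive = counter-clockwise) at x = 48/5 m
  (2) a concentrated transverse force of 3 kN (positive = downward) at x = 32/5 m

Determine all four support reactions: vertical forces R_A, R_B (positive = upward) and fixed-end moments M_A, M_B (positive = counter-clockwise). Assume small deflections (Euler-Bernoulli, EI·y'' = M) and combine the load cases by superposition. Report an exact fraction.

R_A = 711/250 kN, M_A = 1264/125 kN·m, R_B = 39/250 kN, M_B = -426/125 kN·m

Load 1 — applied couple M₀=10 kN·m at a=48/5 m (b=L-a=32/5):
  R_A = 6M₀ab/L³ = 6·10·(48/5)·(32/5)/16³ = 9/10 kN
  M_A = M₀b(2a-b)/L² = 10·(32/5)·(2·(48/5)-(32/5))/16² = 16/5 kN·m
  R_B = -6M₀ab/L³ = -6·10·(48/5)·(32/5)/16³ = -9/10 kN
  M_B = M₀a(2b-a)/L² = 10·(48/5)·(2·(32/5)-(48/5))/16² = 6/5 kN·m
Load 2 — point force P=3 kN at a=32/5 m (b=L-a=48/5):
  R_A = Pb²(3a+b)/L³ = 3·(48/5)²·(3·(32/5)+(48/5))/16³ = 243/125 kN
  M_A = Pab²/L² = 3·(32/5)·(48/5)²/16² = 864/125 kN·m
  R_B = Pa²(a+3b)/L³ = 3·(32/5)²·((32/5)+3·(48/5))/16³ = 132/125 kN
  M_B = -Pa²b/L² = -3·(32/5)²·(48/5)/16² = -576/125 kN·m
Superposition: R_A = 711/250 kN, M_A = 1264/125 kN·m, R_B = 39/250 kN, M_B = -426/125 kN·m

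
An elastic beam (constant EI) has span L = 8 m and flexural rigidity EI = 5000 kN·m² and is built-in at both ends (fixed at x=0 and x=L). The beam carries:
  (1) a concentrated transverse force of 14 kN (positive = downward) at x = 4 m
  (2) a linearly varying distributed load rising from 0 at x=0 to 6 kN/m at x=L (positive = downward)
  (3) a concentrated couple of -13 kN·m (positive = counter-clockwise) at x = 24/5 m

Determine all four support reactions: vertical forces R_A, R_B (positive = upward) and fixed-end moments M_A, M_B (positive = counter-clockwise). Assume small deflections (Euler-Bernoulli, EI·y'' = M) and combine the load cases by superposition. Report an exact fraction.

Load 1 — point force P=14 kN at a=4 m (b=L-a=4):
  R_A = Pb²(3a+b)/L³ = 14·4²·(3·4+4)/8³ = 7 kN
  M_A = Pab²/L² = 14·4·4²/8² = 14 kN·m
  R_B = Pa²(a+3b)/L³ = 14·4²·(4+3·4)/8³ = 7 kN
  M_B = -Pa²b/L² = -14·4²·4/8² = -14 kN·m
Load 2 — triangular load w₀=6 kN/m (0→w₀ over full span):
  R_A = 3w₀L/20 = 3·6·8/20 = 36/5 kN
  M_A = w₀L²/30 = 6·8²/30 = 64/5 kN·m
  R_B = 7w₀L/20 = 7·6·8/20 = 84/5 kN
  M_B = -w₀L²/20 = -6·8²/20 = -96/5 kN·m
Load 3 — applied couple M₀=-13 kN·m at a=24/5 m (b=L-a=16/5):
  R_A = 6M₀ab/L³ = 6·(-13)·(24/5)·(16/5)/8³ = -117/50 kN
  M_A = M₀b(2a-b)/L² = (-13)·(16/5)·(2·(24/5)-(16/5))/8² = -104/25 kN·m
  R_B = -6M₀ab/L³ = -6·(-13)·(24/5)·(16/5)/8³ = 117/50 kN
  M_B = M₀a(2b-a)/L² = (-13)·(24/5)·(2·(16/5)-(24/5))/8² = -39/25 kN·m
Superposition: R_A = 593/50 kN, M_A = 566/25 kN·m, R_B = 1307/50 kN, M_B = -869/25 kN·m

R_A = 593/50 kN, M_A = 566/25 kN·m, R_B = 1307/50 kN, M_B = -869/25 kN·m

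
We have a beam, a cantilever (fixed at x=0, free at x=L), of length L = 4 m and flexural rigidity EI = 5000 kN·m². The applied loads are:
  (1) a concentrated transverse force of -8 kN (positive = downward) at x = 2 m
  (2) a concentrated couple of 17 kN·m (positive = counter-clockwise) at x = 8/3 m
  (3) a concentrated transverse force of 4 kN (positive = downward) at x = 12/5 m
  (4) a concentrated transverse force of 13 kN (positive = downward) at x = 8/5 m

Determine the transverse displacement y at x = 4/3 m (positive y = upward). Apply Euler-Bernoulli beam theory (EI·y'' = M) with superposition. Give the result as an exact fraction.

y(4/3) = 11/9375 m

Load 1 — point force P=-8 kN at a=2 m (b=L-a=2):
  y_1 = -Px²(3a-x)/(6EI)  [x≤a] = -(-8)·(4/3)²·(3·2-(4/3))/(6·5000) = 112/50625 m
Load 2 — applied couple M₀=17 kN·m at a=8/3 m (b=L-a=4/3):
  y_2 = M₀x²/(2EI)  [x≤a] = 17·(4/3)²/(2·5000) = 17/5625 m
Load 3 — point force P=4 kN at a=12/5 m (b=L-a=8/5):
  y_3 = -Px²(3a-x)/(6EI)  [x≤a] = -4·(4/3)²·(3·(12/5)-(4/3))/(6·5000) = -352/253125 m
Load 4 — point force P=13 kN at a=8/5 m (b=L-a=12/5):
  y_4 = -Px²(3a-x)/(6EI)  [x≤a] = -13·(4/3)²·(3·(8/5)-(4/3))/(6·5000) = -676/253125 m
Superposition: y = Σ y_i = 11/9375 m ≈ 0.001173 m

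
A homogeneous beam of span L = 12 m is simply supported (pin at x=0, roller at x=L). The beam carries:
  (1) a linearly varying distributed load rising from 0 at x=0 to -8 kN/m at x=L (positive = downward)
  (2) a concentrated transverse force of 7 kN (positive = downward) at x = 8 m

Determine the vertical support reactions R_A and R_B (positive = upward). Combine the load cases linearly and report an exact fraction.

R_A = -41/3 kN, R_B = -82/3 kN

Load 1 — triangular load w₀=-8 kN/m (0→w₀ over full span):
  R_A = w₀L/6 = (-8)·12/6 = -16 kN
  R_B = w₀L/3 = (-8)·12/3 = -32 kN
Load 2 — point force P=7 kN at a=8 m (b=L-a=4):
  R_A = Pb/L = 7·4/12 = 7/3 kN
  R_B = Pa/L = 7·8/12 = 14/3 kN
Superposition: R_A = -41/3 kN, R_B = -82/3 kN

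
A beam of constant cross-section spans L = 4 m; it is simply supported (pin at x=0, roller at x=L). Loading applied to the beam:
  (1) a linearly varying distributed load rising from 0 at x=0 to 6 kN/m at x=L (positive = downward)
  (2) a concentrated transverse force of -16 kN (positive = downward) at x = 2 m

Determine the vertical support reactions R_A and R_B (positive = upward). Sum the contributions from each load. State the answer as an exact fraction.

R_A = -4 kN, R_B = 0 kN

Load 1 — triangular load w₀=6 kN/m (0→w₀ over full span):
  R_A = w₀L/6 = 6·4/6 = 4 kN
  R_B = w₀L/3 = 6·4/3 = 8 kN
Load 2 — point force P=-16 kN at a=2 m (b=L-a=2):
  R_A = Pb/L = (-16)·2/4 = -8 kN
  R_B = Pa/L = (-16)·2/4 = -8 kN
Superposition: R_A = -4 kN, R_B = 0 kN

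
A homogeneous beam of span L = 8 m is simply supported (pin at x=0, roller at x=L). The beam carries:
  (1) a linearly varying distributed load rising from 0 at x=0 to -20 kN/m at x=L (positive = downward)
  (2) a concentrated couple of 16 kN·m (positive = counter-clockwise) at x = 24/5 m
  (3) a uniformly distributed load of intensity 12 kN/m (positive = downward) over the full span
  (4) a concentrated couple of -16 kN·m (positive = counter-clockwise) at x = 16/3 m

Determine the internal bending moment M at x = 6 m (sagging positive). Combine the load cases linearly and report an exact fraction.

M(6) = 2 kN·m

Load 1 — triangular load w₀=-20 kN/m (0→w₀ over full span):
  M_1 = w₀Lx/6 - w₀x³/(6L) = (-20)·8·6/6 - (-20)·6³/(6·8) = -70 kN·m
Load 2 — applied couple M₀=16 kN·m at a=24/5 m (b=L-a=16/5):
  M_2 = M₀x/L - M₀  [x>a] = 16·6/8 - 16 = -4 kN·m
Load 3 — uniform load w=12 kN/m over full span:
  M_3 = wx(L-x)/2 = 12·6·(8-6)/2 = 72 kN·m
Load 4 — applied couple M₀=-16 kN·m at a=16/3 m (b=L-a=8/3):
  M_4 = M₀x/L - M₀  [x>a] = (-16)·6/8 - (-16) = 4 kN·m
Superposition: M = Σ M_i = 2 kN·m ≈ 2.000000 kN·m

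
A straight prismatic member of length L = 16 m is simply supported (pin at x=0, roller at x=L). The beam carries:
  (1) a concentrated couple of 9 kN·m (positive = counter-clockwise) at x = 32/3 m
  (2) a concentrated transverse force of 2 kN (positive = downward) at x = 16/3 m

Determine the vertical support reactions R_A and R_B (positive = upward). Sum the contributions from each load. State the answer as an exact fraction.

Load 1 — applied couple M₀=9 kN·m at a=32/3 m (b=L-a=16/3):
  R_A = M₀/L = 9/16 kN
  R_B = -M₀/L = -9/16 kN
Load 2 — point force P=2 kN at a=16/3 m (b=L-a=32/3):
  R_A = Pb/L = 2·(32/3)/16 = 4/3 kN
  R_B = Pa/L = 2·(16/3)/16 = 2/3 kN
Superposition: R_A = 91/48 kN, R_B = 5/48 kN

R_A = 91/48 kN, R_B = 5/48 kN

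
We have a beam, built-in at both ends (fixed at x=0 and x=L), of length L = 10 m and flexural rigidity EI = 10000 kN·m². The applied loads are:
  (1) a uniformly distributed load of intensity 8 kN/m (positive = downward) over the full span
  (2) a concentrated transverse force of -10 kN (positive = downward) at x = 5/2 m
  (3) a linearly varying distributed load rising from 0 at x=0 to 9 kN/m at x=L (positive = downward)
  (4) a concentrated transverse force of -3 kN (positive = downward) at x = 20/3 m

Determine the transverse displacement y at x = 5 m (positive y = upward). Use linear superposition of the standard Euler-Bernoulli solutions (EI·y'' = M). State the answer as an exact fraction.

Load 1 — uniform load w=8 kN/m over full span:
  y_1 = -wx²(L-x)²/(24EI) = -8·5²·(10-5)²/(24·10000) = -1/48 m
Load 2 — point force P=-10 kN at a=5/2 m (b=L-a=15/2):
  y_2 = -Pa²(L-x)²(3bL-(3b+a)(L-x))/(6L³EI)  [x>a] = -(-10)·(5/2)²·(10-5)²·(3·(15/2)·10-(3·(15/2)+(5/2))·(10-5))/(6·10³·10000) = 1/384 m
Load 3 — triangular load w₀=9 kN/m (0→w₀ over full span):
  y_3 = -w₀x²(L-x)²(x+2L)/(120LEI) = -9·5²·(10-5)²·(5+2·10)/(120·10·10000) = -3/256 m
Load 4 — point force P=-3 kN at a=20/3 m (b=L-a=10/3):
  y_4 = -Pb²x²(3aL-(3a+b)x)/(6L³EI)  [x≤a] = -(-3)·(10/3)²·5²·(3·(20/3)·10-(3·(20/3)+(10/3))·5)/(6·10³·10000) = 1/864 m
Superposition: y = Σ y_i = -199/6912 m ≈ -0.028791 m

y(5) = -199/6912 m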